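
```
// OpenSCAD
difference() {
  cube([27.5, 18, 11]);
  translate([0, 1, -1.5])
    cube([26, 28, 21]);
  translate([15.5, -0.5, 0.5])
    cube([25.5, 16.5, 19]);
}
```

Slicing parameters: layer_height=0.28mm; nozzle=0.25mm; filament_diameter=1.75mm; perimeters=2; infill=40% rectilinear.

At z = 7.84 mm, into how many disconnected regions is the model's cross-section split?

2

At z = 7.84 mm: the cube (footprint 27.5×18) is included at this height; the cube at (0, 1) (footprint 26×28) is included at this height; the 25.5×16.5 cube at (15.5, -0.5) contributes its full rectangle; Taking the first minus the rest: starting from the 27.5×18 cube, the 26×28 cube at (0, 1) partially overlaps it — only the 442.00 mm² overlap (of its 728.00 mm²) is removed, clipping the outline; the 25.5×16.5 cube at (15.5, -0.5) partially overlaps it — only the 34.50 mm² overlap (of its 420.75 mm²) is removed, clipping the outline — 2 connected regions. The result has 2 disconnected regions.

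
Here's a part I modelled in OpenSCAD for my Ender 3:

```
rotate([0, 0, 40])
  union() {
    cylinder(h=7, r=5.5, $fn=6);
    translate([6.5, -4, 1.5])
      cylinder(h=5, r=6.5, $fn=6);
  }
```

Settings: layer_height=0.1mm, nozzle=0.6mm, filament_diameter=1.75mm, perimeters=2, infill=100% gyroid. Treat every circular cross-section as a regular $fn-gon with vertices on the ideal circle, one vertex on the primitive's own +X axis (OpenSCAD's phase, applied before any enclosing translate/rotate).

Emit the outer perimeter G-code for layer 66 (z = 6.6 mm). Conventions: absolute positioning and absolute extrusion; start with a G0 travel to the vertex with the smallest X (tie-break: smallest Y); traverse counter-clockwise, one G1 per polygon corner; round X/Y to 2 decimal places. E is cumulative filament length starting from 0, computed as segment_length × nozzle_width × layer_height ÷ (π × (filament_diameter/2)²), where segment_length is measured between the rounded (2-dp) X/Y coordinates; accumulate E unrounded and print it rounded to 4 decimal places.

G0 X-5.17 Y1.88 Z6.60
G1 X-4.21 Y-3.54 E0.1373
G1 X0.96 Y-5.42 E0.2745
G1 X5.17 Y-1.88 E0.4117
G1 X4.21 Y3.54 E0.5491
G1 X-0.96 Y5.42 E0.6863
G1 X-5.17 Y1.88 E0.8235

At z = 6.6 mm: the cylinder: section is a regular 6-gon, circumradius r=5.5; the cylinder at (6.5, -4) does not reach this height (z outside [1.5, 6.5]); Merging all regions: only the r=5.5 cylinder is present, so the union is just that shape — 1 connected region; (whole slice rotated 40° about Z — lengths, areas and connectivity unchanged). The outline is a single polygon with 6 vertices. Extrusion per mm of travel: 0.6 × 0.1 / (π × 0.875²) = 0.024945. Accumulating E over each segment gives final E = 0.8235.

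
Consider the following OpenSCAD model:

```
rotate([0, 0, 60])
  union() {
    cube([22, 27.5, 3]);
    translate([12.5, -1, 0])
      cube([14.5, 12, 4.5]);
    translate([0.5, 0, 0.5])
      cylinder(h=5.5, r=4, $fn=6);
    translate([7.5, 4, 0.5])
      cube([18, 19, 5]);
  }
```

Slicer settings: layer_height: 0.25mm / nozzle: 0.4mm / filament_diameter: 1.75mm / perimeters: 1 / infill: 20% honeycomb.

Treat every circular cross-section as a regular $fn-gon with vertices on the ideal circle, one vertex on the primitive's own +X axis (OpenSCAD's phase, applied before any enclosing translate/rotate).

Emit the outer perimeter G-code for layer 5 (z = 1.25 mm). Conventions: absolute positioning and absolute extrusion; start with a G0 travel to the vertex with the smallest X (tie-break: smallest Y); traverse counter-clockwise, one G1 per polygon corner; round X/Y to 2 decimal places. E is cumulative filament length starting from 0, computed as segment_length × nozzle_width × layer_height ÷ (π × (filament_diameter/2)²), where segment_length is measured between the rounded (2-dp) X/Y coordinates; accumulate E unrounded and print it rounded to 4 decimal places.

G0 X-23.82 Y13.75 Z1.25
G1 X-3.00 Y1.73 E0.9995
G1 X-3.75 Y0.43 E1.0619
G1 X-1.75 Y-3.03 E1.2280
G1 X2.25 Y-3.03 E1.3943
G1 X4.25 Y0.43 E1.5605
G1 X2.25 Y3.90 E1.7270
G1 X6.25 Y10.83 E2.0597
G1 X7.12 Y10.33 E2.1014
G1 X14.37 Y22.88 E2.7040
G1 X3.97 Y28.88 E3.2031
G1 X3.22 Y27.58 E3.2655
G1 X-7.17 Y33.58 E3.7644
G1 X-8.92 Y30.55 E3.9098
G1 X-12.82 Y32.80 E4.0970
G1 X-23.82 Y13.75 E5.0116

At z = 1.25 mm: the cube is present — its section is the full 22×27.5 rectangle; the cube at (12.5, -1) (footprint 14.5×12) is included at this height; the r=4 cylinder at (0.5, 0) contributes a regular 6-gon of circumradius 4; the 18×19 cube at (7.5, 4) contributes its full rectangle; Merging all regions: the regions partially overlap (shared area 416.62 mm²), so overlapping operands fuse into one piece — 1 connected region; (rotated 60° about Z; rotation is an isometry so areas/perimeters/island counts are preserved). The outline is a single polygon with 15 vertices. Extrusion per mm of travel: 0.4 × 0.25 / (π × 0.875²) = 0.041575. Accumulating E over each segment gives final E = 5.0116.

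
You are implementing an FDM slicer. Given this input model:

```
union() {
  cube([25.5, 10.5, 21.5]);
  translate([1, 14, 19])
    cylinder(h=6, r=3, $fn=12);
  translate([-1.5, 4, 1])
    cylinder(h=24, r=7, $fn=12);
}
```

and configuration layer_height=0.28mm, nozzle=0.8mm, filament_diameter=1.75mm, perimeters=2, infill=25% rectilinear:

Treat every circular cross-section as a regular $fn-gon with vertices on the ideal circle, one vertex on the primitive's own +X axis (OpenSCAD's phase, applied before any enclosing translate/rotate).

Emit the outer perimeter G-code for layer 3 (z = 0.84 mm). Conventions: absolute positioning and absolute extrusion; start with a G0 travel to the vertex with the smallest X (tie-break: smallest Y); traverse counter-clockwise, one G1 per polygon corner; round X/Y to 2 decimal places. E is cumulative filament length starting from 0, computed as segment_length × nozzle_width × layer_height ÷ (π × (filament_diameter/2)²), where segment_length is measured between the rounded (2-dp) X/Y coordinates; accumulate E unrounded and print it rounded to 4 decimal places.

At z = 0.84 mm: the cube is present — its section is the full 25.5×10.5 rectangle; the cylinder at (1, 14) does not reach this height (z outside [19, 25]); the cylinder at (-1.5, 4) does not reach this height (z outside [1, 25]); Combining (union): only the 25.5×10.5 cube is present, so the union is just that shape — 1 connected region. The outline is a single polygon with 4 vertices. Extrusion per mm of travel: 0.8 × 0.28 / (π × 0.875²) = 0.093128. Accumulating E over each segment gives final E = 6.7052.

G0 X0.00 Y0.00 Z0.84
G1 X25.50 Y0.00 E2.3748
G1 X25.50 Y10.50 E3.3526
G1 X0.00 Y10.50 E5.7274
G1 X0.00 Y0.00 E6.7052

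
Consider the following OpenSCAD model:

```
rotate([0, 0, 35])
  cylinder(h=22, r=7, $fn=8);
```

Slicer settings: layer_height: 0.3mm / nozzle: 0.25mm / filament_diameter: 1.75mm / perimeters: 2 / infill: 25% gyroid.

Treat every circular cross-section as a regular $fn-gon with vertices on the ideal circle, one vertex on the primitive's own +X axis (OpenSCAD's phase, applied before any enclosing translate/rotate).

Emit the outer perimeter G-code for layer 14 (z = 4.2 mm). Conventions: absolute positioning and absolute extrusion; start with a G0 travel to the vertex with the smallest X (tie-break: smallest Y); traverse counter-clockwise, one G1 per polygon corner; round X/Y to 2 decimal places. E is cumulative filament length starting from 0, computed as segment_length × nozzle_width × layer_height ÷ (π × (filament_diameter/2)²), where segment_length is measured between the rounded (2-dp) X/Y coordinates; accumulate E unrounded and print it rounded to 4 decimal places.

At z = 4.2 mm: the cylinder: section is a regular 8-gon, circumradius r=7; (whole slice rotated 35° about Z — lengths, areas and connectivity unchanged). The outline is a single polygon with 8 vertices. Extrusion per mm of travel: 0.25 × 0.3 / (π × 0.875²) = 0.031181. Accumulating E over each segment gives final E = 1.3361.

G0 X-6.89 Y1.22 Z4.20
G1 X-5.73 Y-4.02 E0.1673
G1 X-1.22 Y-6.89 E0.3340
G1 X4.02 Y-5.73 E0.5014
G1 X6.89 Y-1.22 E0.6681
G1 X5.73 Y4.02 E0.8354
G1 X1.22 Y6.89 E1.0021
G1 X-4.02 Y5.73 E1.1694
G1 X-6.89 Y1.22 E1.3361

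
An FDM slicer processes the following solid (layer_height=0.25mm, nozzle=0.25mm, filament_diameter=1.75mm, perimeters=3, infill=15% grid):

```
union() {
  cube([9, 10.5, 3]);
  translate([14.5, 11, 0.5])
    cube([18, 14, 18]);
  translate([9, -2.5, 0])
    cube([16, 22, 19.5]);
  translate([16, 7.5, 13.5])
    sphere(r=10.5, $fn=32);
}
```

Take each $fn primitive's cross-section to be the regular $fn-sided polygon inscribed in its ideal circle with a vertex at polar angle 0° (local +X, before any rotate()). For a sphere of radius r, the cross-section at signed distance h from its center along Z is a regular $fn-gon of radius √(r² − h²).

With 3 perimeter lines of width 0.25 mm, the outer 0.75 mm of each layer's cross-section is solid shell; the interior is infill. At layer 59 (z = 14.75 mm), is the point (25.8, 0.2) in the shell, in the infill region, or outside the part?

At z = 14.75 mm: the cube does not reach this height (z outside [0, 3]); the cube at (14.5, 11) (footprint 18×14) is included at this height; the cube at (9, -2.5) (footprint 16×22) is included at this height; the r=10.5 sphere at (16, 7.5) contributes a regular 32-gon of circumradius √(10.5²−1.25²) = 10.425; Taking the union: the regions partially overlap (shared area 381.91 mm²), so overlapping operands fuse into one piece — 1 connected region. Overall, the cross-section is a single solid region. The nearest boundary edge runs (25.00, 2.33)→(25.00, -2.50); distance from the point to it = 0.80 mm. The point is not inside any of the regions above, so it lies outside the cross-section (0.80 mm from the nearest boundary).

outside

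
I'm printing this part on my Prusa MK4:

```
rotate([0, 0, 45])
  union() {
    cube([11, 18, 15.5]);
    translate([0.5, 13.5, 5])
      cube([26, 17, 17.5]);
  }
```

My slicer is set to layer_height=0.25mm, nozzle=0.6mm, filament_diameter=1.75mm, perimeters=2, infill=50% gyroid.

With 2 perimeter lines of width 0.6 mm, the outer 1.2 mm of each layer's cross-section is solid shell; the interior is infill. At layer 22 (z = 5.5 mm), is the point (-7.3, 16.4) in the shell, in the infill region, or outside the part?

infill

At z = 5.5 mm: the 11×18 cube contributes its full rectangle; the cube at (0.5, 13.5) (footprint 26×17) is included at this height; Combining (union): the regions partially overlap (shared area 47.25 mm²), so overlapping operands fuse into one piece — 1 connected region; (rotated 45° about Z; rotation is an isometry so areas/perimeters/island counts are preserved). Overall, the cross-section is a single solid region. Undo the 45° rotation: the query point maps to (6.435, 16.758) in the un-rotated model frame. The nearest boundary edge runs (26.50, 13.50)→(11.00, 13.50); distance from the point to it = 5.61 mm. The point is inside the cross-section and 5.61 mm from the nearest boundary — more than the 1.2 mm shell width (2 × 0.6), so it's in the infill interior.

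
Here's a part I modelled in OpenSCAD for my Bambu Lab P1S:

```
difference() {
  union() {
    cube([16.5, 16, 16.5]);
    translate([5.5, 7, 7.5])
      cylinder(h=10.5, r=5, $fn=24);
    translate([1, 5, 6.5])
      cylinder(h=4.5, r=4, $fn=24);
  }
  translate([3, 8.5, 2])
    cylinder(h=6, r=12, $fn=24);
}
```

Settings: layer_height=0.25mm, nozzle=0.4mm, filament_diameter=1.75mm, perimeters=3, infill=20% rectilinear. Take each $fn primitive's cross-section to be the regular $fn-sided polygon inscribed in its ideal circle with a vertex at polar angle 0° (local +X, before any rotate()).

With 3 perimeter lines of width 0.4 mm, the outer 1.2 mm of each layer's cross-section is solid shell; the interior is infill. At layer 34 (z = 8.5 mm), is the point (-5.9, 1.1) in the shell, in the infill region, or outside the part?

outside

At z = 8.5 mm: the cube is present — its section is the full 16.5×16 rectangle; the cylinder at (5.5, 7): section is a regular 24-gon, circumradius r=5; the r=4 cylinder at (1, 5) gives a regular 24-gon of circumradius 4 (constant along its height); Merging all regions: the regions partially overlap (shared area 110.36 mm²), so overlapping operands fuse into one piece — 1 connected region; the cylinder at (3, 8.5) is not intersected at this z (z outside [2, 8]); After the difference (first − rest): none of the subtracted shapes is present at this height, so that combined region is unchanged — 1 connected region. Overall, the cross-section is a single solid region. The nearest boundary edge runs (-1.83, 2.17)→(-2.46, 3.00); distance from the point to it = 3.93 mm. The point is not inside any of the regions above, so it lies outside the cross-section (3.93 mm from the nearest boundary).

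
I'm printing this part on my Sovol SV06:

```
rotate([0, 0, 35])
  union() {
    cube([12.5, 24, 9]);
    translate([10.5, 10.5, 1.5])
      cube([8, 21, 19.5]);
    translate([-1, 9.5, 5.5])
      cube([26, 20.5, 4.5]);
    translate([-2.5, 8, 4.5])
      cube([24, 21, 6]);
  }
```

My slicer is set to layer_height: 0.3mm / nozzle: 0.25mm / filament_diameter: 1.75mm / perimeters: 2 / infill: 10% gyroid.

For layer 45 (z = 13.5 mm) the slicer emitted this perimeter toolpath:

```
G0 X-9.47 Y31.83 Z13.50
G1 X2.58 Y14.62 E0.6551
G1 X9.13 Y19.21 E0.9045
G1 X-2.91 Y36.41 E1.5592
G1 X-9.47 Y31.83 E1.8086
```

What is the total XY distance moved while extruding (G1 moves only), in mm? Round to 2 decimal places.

58.00 mm

Sum the Euclidean lengths of each G1 segment: total = 58.00 mm.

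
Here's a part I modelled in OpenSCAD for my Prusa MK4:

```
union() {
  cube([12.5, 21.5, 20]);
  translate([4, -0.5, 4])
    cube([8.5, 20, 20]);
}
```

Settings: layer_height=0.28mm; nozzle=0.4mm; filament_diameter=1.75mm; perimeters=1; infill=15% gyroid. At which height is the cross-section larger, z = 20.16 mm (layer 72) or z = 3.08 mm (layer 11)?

Layer 72 (z = 20.16): the cube is not intersected at this z (z outside [0, 20]); the 8.5×20 cube at (4, -0.5) contributes its full rectangle (area 170.00 mm²); Taking the union: only the 8.5×20 cube at (4, -0.5) is present, so the union is just that shape — area = 170.00 mm². So its area = 170.00 mm². Layer 11 (z = 3.08): the cube is present — its section is the full 12.5×21.5 rectangle (area 268.75 mm²); the cube at (4, -0.5) is not intersected at this z (z outside [4, 24]); Combining (union): only the 12.5×21.5 cube is present, so the union is just that shape — area = 268.75 mm². So its area = 268.75 mm². Layer 11 is larger (268.75 vs 170.00 mm²).

layer 11 (z = 3.08 mm)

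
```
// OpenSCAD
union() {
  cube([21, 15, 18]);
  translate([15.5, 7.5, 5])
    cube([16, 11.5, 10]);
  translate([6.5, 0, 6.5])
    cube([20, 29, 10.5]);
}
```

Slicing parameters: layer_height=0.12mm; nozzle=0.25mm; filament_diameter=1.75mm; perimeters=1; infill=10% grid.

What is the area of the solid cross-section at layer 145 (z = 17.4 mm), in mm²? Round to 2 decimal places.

315.00 mm²

At z = 17.4 mm: the cube (footprint 21×15) is included at this height (area 315.00 mm²); the cube at (15.5, 7.5) is absent (z outside [5, 15]); the cube at (6.5, 0) is not intersected at this z (z outside [6.5, 17]); Taking the union: only the 21×15 cube is present, so the union is just that shape — area = 315.00 mm². Overall, the cross-section is a single solid region. Net area = 315.00 mm².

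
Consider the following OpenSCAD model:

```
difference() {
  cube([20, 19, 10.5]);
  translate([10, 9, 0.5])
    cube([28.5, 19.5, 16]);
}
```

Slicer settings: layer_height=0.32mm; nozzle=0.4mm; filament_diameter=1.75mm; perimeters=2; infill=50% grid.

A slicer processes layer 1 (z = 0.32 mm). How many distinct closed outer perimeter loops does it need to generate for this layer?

1

At z = 0.32 mm: the cube (footprint 20×19) is included at this height; the cube at (10, 9) is absent (z outside [0.5, 16.5]); Taking the first minus the rest: none of the subtracted shapes is present at this height, so the 20×19 cube is unchanged — 1 connected region. The result has 1 disconnected region.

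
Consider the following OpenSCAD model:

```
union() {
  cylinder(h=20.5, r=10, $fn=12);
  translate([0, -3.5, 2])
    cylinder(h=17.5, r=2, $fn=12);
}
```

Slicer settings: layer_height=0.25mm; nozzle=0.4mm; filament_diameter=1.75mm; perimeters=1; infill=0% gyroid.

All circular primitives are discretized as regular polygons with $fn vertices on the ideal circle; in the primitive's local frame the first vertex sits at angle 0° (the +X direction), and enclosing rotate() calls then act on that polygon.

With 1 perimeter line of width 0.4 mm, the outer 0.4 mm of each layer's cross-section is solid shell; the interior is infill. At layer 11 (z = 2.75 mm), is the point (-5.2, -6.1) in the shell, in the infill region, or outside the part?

At z = 2.75 mm: the cylinder: section is a regular 12-gon, circumradius r=10; the r=2 cylinder at (0, -3.5) gives a regular 12-gon of circumradius 2 (constant along its height); Combining (union): the r=2 cylinder at (0, -3.5) lies entirely inside the r=10 cylinder, so the union is just the r=10 cylinder — 1 connected region. Overall, the cross-section is a single solid region. The nearest boundary edge runs (-5.00, -8.66)→(-8.66, -5.00); distance from the point to it = 1.67 mm. The point is inside the cross-section and 1.67 mm from the nearest boundary — more than the 0.4 mm shell width (1 × 0.4), so it's in the infill interior.

infill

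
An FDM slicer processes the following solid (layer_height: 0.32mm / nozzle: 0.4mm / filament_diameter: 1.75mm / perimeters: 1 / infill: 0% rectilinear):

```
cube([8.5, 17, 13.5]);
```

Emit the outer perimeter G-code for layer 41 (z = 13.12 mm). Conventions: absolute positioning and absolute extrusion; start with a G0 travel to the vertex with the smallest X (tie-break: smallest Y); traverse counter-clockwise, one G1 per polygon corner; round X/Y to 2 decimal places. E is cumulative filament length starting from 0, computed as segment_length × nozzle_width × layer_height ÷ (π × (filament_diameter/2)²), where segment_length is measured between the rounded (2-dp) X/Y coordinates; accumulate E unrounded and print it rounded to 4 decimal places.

At z = 13.12 mm: the cube (footprint 8.5×17) is included at this height. The outline is a single polygon with 4 vertices. Extrusion per mm of travel: 0.4 × 0.32 / (π × 0.875²) = 0.053216. Accumulating E over each segment gives final E = 2.7140.

G0 X0.00 Y0.00 Z13.12
G1 X8.50 Y0.00 E0.4523
G1 X8.50 Y17.00 E1.3570
G1 X0.00 Y17.00 E1.8094
G1 X0.00 Y0.00 E2.7140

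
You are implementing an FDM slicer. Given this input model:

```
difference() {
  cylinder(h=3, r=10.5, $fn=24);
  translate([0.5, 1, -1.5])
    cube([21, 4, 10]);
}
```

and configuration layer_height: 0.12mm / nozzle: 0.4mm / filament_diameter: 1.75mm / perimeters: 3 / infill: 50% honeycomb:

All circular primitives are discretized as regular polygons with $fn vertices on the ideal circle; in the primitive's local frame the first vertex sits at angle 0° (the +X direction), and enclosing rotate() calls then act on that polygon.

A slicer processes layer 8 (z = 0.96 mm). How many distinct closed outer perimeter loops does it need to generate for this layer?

1

At z = 0.96 mm: the r=10.5 cylinder gives a regular 24-gon of circumradius 10.5 (constant along its height); the 21×4 cube at (0.5, 1) contributes its full rectangle; Subtracting the remaining from the first: starting from the r=10.5 cylinder, the 21×4 cube at (0.5, 1) partially overlaps it — only the 37.68 mm² overlap (of its 84.00 mm²) is removed, clipping the outline — 1 connected region. The result has 1 disconnected region.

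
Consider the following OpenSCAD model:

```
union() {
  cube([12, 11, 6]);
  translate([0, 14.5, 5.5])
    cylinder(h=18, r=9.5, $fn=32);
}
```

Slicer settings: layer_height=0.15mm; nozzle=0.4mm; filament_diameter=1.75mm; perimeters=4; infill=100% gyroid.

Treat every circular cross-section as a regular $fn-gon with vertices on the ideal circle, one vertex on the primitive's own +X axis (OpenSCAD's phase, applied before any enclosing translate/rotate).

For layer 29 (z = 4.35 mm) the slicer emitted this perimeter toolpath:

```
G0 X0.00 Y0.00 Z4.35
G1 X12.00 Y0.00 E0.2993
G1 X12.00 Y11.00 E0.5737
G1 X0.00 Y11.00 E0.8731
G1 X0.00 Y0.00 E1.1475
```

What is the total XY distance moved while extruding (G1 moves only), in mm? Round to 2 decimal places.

46.00 mm

Sum the Euclidean lengths of each G1 segment: total = 46.00 mm.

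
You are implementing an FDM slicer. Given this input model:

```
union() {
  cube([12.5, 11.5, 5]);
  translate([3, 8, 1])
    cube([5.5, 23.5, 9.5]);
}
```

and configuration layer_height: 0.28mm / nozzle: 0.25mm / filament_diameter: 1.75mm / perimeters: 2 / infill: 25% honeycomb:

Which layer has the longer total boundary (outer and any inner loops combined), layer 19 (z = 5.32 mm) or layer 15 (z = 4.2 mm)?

layer 15 (z = 4.2 mm)

Layer 19 (z = 5.32): the cube does not reach this height (z outside [0, 5]); the cube at (3, 8) (footprint 5.5×23.5) is included at this height (perimeter 58.00 mm); Combining (union): only the 5.5×23.5 cube at (3, 8) is present, so the union is just that shape — boundary = 58.00 mm. So its perimeter = 58.00 mm. Layer 15 (z = 4.2): the cube is present — its section is the full 12.5×11.5 rectangle (perimeter 48.00 mm); the 5.5×23.5 cube at (3, 8) contributes its full rectangle (perimeter 58.00 mm); Combining (union): the regions partially overlap (shared area 19.25 mm²), so the edge portions inside another operand are dropped and the merged outline is re-measured after clipping — boundary = 88.00 mm. So its perimeter = 88.00 mm. Layer 15 is larger (88.00 vs 58.00 mm).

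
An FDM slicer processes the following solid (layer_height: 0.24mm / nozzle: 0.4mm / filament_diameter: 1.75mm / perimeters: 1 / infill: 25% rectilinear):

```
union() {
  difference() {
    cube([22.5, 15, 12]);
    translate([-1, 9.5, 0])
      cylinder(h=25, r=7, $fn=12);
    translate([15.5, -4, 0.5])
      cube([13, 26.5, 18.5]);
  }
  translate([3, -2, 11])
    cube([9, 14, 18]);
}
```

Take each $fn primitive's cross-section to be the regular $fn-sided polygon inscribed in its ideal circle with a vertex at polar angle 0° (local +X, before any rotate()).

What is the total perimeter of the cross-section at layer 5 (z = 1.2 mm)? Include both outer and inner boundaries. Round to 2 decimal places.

At z = 1.2 mm: the 22.5×15 cube contributes its full rectangle (perimeter 75.00 mm); the r=7 cylinder at (-1, 9.5) gives a regular 12-gon of circumradius 7 (constant along its height) (perimeter = 2·12·7.000·sin(180°/12) = 43.48 mm); the cube at (15.5, -4) is present — its section is the full 13×26.5 rectangle (perimeter 79.00 mm); Subtracting the remaining from the first: starting from the 22.5×15 cube, the r=7 cylinder at (-1, 9.5) partially overlaps it — only the 57.37 mm² overlap (of its 147.00 mm²) is removed, clipping the outline; the 13×26.5 cube at (15.5, -4) partially overlaps it — only the 105.00 mm² overlap (of its 344.50 mm²) is removed, clipping the outline — boundary = 61.99 mm; the cube at (3, -2) is not intersected at this z (z outside [11, 29]); Taking the union: only that combined region is present, so the union is just that shape — boundary = 61.99 mm. Overall, the cross-section is a single solid region. Total boundary length (outer) = 61.99 mm.

61.99 mm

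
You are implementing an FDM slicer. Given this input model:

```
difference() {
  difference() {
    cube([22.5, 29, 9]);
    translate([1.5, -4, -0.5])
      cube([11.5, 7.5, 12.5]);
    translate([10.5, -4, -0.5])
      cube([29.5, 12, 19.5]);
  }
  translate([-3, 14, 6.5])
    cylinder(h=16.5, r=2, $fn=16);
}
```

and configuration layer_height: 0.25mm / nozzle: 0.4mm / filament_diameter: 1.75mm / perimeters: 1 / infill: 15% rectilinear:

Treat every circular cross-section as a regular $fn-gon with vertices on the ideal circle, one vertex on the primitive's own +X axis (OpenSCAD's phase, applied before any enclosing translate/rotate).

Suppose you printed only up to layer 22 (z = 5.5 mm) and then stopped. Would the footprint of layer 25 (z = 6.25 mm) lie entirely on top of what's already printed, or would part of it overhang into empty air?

Compare the two slices. At z = 5.5: the 22.5×29 cube contributes its full rectangle (area 652.50 mm²); the cube at (1.5, -4) is present — its section is the full 11.5×7.5 rectangle (area 86.25 mm²); the 29.5×12 cube at (10.5, -4) contributes its full rectangle (area 354.00 mm²); Subtracting the remaining from the first: starting from the 22.5×29 cube (652.50 mm²), the 11.5×7.5 cube at (1.5, -4) partially overlaps it — only the 40.25 mm² overlap (of its 86.25 mm²) is removed, clipping the outline; the 29.5×12 cube at (10.5, -4) partially overlaps it — only the 87.25 mm² overlap (of its 354.00 mm²) is removed, clipping the outline — area = 525.00 mm²; the cylinder at (-3, 14) is not intersected at this z (z outside [6.5, 23]); Subtracting the remaining from the first: none of the subtracted shapes is present at this height, so that combined region is unchanged — area = 525.00 mm². At z = 6.25: the 22.5×29 cube contributes its full rectangle (area 652.50 mm²); the cube at (1.5, -4) is present — its section is the full 11.5×7.5 rectangle (area 86.25 mm²); the 29.5×12 cube at (10.5, -4) contributes its full rectangle (area 354.00 mm²); Taking the first minus the rest: starting from the 22.5×29 cube (652.50 mm²), the 11.5×7.5 cube at (1.5, -4) partially overlaps it — only the 40.25 mm² overlap (of its 86.25 mm²) is removed, clipping the outline; the 29.5×12 cube at (10.5, -4) partially overlaps it — only the 87.25 mm² overlap (of its 354.00 mm²) is removed, clipping the outline — area = 525.00 mm²; the cylinder at (-3, 14) is absent (z outside [6.5, 23]); After the difference (first − rest): none of the subtracted shapes is present at this height, so that combined region is unchanged — area = 525.00 mm². Checking containment: the cross-section at z = 6.25 is a subset of the cross-section at z = 5.5.

entirely on top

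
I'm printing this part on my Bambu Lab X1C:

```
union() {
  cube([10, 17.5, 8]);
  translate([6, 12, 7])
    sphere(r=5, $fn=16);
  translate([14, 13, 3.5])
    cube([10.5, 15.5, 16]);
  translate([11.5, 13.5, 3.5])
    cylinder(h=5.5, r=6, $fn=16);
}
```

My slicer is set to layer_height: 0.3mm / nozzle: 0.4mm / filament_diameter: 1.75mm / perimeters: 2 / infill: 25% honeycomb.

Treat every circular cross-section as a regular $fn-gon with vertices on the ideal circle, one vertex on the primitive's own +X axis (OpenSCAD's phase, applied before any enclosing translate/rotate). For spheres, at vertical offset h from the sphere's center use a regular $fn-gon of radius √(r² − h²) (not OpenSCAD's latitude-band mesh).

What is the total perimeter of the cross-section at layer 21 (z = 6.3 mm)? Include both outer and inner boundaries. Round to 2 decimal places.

At z = 6.3 mm: the cube (footprint 10×17.5) is included at this height (perimeter 55.00 mm); the r=5 sphere at (6, 12) slices to a regular 16-gon of circumradius 4.951 (√(r²−h²) with h=0.7 from center) (perimeter = 2·16·4.951·sin(180°/16) = 30.91 mm); the 10.5×15.5 cube at (14, 13) contributes its full rectangle (perimeter 52.00 mm); the r=6 cylinder at (11.5, 13.5) contributes a regular 16-gon of circumradius 6 (perimeter = 2·16·6.000·sin(180°/16) = 37.46 mm); Combining (union): the regions partially overlap (shared area 124.45 mm²), so the edge portions inside another operand are dropped and the merged outline is re-measured after clipping — boundary = 103.03 mm. Overall, the cross-section is a single solid region. Total boundary length (outer) = 103.03 mm.

103.03 mm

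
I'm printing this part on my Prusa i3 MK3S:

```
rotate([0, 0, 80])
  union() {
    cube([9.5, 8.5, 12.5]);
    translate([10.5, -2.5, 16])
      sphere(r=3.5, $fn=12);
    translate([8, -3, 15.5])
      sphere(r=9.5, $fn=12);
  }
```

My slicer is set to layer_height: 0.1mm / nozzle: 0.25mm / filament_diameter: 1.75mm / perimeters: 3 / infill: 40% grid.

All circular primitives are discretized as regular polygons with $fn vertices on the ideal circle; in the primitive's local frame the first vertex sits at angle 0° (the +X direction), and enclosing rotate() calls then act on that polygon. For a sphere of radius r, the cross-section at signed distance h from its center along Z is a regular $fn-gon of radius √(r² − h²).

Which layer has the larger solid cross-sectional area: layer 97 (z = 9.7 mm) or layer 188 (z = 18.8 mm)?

layer 188 (z = 18.8 mm)

Layer 97 (z = 9.7): the cube is present — its section is the full 9.5×8.5 rectangle (area 80.75 mm²); the sphere at (10.5, -2.5) is absent (|z−center|=6.300 > r=3.5); the sphere at (8, -3): section is a regular 12-gon, circumradius = √(r²−h²) = √(9.5²−5.8²) = 7.524 (area = (12/2)·7.524²·sin(360°/12) = 169.83 mm²); Merging all regions: the regions partially overlap — summed areas 250.58 mm² minus the doubly-counted overlap 27.58 mm² gives 223.00 mm² — area = 223.00 mm²; (whole slice rotated 80° about Z — lengths, areas and connectivity unchanged). So its area = 223.00 mm². Layer 188 (z = 18.8): the cube is absent (z outside [0, 12.5]); the sphere at (10.5, -2.5): section is a regular 12-gon, circumradius = √(r²−h²) = √(3.5²−2.8²) = 2.100 (area = (12/2)·2.100²·sin(360°/12) = 13.23 mm²); the r=9.5 sphere at (8, -3) contributes a regular 12-gon of circumradius √(9.5²−3.3²) = 8.908 (area = (12/2)·8.908²·sin(360°/12) = 238.08 mm²); Merging all regions: the r=3.5 sphere at (10.5, -2.5) lies entirely inside the r=9.5 sphere at (8, -3), so the union is just the r=9.5 sphere at (8, -3) — area = 238.08 mm²; (rotated 80° about Z; rotation is an isometry so areas/perimeters/island counts are preserved). So its area = 238.08 mm². Layer 188 is larger (238.08 vs 223.00 mm²).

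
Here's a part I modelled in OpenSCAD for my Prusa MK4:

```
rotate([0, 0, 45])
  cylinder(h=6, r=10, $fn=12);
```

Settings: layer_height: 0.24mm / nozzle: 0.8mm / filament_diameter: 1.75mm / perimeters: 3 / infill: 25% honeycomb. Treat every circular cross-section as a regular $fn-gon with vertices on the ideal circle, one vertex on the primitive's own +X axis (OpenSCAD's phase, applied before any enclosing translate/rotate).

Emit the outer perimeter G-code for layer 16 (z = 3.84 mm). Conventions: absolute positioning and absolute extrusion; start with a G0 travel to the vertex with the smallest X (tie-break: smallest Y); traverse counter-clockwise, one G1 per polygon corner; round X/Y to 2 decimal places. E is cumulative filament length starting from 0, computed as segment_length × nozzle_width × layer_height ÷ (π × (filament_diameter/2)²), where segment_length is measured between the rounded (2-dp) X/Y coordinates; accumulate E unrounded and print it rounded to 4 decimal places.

At z = 3.84 mm: the cylinder: section is a regular 12-gon, circumradius r=10; (whole slice rotated 45° about Z — lengths, areas and connectivity unchanged). The outline is a single polygon with 12 vertices. Extrusion per mm of travel: 0.8 × 0.24 / (π × 0.875²) = 0.079824. Accumulating E over each segment gives final E = 4.9586.

G0 X-9.66 Y-2.59 Z3.84
G1 X-7.07 Y-7.07 E0.4131
G1 X-2.59 Y-9.66 E0.8261
G1 X2.59 Y-9.66 E1.2396
G1 X7.07 Y-7.07 E1.6527
G1 X9.66 Y-2.59 E2.0658
G1 X9.66 Y2.59 E2.4793
G1 X7.07 Y7.07 E2.8924
G1 X2.59 Y9.66 E3.3054
G1 X-2.59 Y9.66 E3.7189
G1 X-7.07 Y7.07 E4.1320
G1 X-9.66 Y2.59 E4.5451
G1 X-9.66 Y-2.59 E4.9586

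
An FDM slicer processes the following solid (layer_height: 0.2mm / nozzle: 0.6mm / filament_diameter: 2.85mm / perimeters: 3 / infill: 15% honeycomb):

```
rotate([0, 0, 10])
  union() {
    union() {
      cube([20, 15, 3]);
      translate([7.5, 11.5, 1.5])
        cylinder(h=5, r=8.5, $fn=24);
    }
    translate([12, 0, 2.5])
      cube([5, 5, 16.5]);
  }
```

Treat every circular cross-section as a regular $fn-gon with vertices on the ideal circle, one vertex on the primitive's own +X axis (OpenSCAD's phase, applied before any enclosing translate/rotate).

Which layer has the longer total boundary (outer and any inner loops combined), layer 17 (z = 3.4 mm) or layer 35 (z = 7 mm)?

layer 17 (z = 3.4 mm)

Layer 17 (z = 3.4): the cube is not intersected at this z (z outside [0, 3]); the r=8.5 cylinder at (7.5, 11.5) gives a regular 24-gon of circumradius 8.5 (constant along its height) (perimeter = 2·24·8.500·sin(180°/24) = 53.25 mm); Taking the union: only the r=8.5 cylinder at (7.5, 11.5) is present, so the union is just that shape — boundary = 53.25 mm; the 5×5 cube at (12, 0) contributes its full rectangle (perimeter 20.00 mm); Merging all regions: the regions partially overlap (shared area 0.29 mm²), so the edge portions inside another operand are dropped and the merged outline is re-measured after clipping — boundary = 70.61 mm; (whole slice rotated 10° about Z — lengths, areas and connectivity unchanged). So its perimeter = 70.61 mm. Layer 35 (z = 7): the cube is absent (z outside [0, 3]); the cylinder at (7.5, 11.5) is not intersected at this z (z outside [1.5, 6.5]); Taking the union: nothing is present at this height; the 5×5 cube at (12, 0) contributes its full rectangle (perimeter 20.00 mm); Combining (union): only the 5×5 cube at (12, 0) is present, so the union is just that shape — boundary = 20.00 mm; (whole slice rotated 10° about Z — lengths, areas and connectivity unchanged). So its perimeter = 20.00 mm. Layer 17 is larger (70.61 vs 20.00 mm).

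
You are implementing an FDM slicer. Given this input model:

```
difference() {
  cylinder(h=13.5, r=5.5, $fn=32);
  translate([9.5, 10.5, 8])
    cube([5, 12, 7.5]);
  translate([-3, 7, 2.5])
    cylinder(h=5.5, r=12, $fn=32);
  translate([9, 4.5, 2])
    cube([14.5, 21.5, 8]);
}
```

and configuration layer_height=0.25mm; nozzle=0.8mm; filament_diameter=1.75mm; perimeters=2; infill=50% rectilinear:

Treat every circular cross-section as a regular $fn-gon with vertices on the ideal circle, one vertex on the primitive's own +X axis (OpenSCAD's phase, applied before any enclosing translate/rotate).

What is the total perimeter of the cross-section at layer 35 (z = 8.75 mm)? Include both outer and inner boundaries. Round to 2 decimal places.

34.50 mm

At z = 8.75 mm: the r=5.5 cylinder gives a regular 32-gon of circumradius 5.5 (constant along its height) (perimeter = 2·32·5.500·sin(180°/32) = 34.50 mm); the 5×12 cube at (9.5, 10.5) contributes its full rectangle (perimeter 34.00 mm); the cylinder at (-3, 7) is absent (z outside [2.5, 8]); the cube at (9, 4.5) is present — its section is the full 14.5×21.5 rectangle (perimeter 72.00 mm); Subtracting the remaining from the first: starting from the r=5.5 cylinder, the 5×12 cube at (9.5, 10.5) misses the remaining region (no effect); the 14.5×21.5 cube at (9, 4.5) misses the remaining region (no effect) — boundary = 34.50 mm. Overall, the cross-section is a single solid region. Total boundary length (outer) = 34.50 mm.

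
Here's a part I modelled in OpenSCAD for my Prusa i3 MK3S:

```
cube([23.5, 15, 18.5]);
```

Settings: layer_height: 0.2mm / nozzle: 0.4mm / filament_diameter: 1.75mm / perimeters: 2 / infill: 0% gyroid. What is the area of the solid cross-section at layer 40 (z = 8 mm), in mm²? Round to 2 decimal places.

352.50 mm²

At z = 8 mm: the cube (footprint 23.5×15) is included at this height (area 352.50 mm²). Overall, the cross-section is a single solid region. Net area = 352.50 mm².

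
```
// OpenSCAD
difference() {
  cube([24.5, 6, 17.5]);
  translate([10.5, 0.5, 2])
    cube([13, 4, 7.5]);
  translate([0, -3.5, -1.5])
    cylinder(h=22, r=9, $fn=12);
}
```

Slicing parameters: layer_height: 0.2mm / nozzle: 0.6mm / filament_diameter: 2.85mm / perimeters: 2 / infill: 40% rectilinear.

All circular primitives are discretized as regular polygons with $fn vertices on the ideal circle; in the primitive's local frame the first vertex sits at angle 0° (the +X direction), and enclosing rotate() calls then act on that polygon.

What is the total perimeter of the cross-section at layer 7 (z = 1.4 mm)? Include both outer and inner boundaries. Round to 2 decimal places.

At z = 1.4 mm: the 24.5×6 cube contributes its full rectangle (perimeter 61.00 mm); the cube at (10.5, 0.5) does not reach this height (z outside [2, 9.5]); the cylinder at (0, -3.5): section is a regular 12-gon, circumradius r=9 (perimeter = 2·12·9.000·sin(180°/12) = 55.90 mm); Taking the first minus the rest: starting from the 24.5×6 cube, the r=9 cylinder at (0, -3.5) partially overlaps it — only the 30.89 mm² overlap (of its 243.00 mm²) is removed, clipping the outline — boundary = 57.79 mm. Overall, the cross-section is a single solid region. Total boundary length (outer) = 57.79 mm.

57.79 mm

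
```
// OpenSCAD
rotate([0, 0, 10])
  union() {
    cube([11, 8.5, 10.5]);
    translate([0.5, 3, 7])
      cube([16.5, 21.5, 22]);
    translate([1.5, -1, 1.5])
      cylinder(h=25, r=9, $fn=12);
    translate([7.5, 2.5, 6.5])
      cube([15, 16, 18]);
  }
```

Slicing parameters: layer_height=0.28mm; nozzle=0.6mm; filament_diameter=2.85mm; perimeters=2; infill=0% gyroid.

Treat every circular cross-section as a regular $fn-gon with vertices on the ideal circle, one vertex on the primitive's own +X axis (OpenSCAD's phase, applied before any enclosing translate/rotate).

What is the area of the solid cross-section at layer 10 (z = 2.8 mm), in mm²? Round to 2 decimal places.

272.92 mm²

At z = 2.8 mm: the 11×8.5 cube contributes its full rectangle (area 93.50 mm²); the cube at (0.5, 3) is not intersected at this z (z outside [7, 29]); the r=9 cylinder at (1.5, -1) gives a regular 12-gon of circumradius 9 (constant along its height) (area = (12/2)·9.000²·sin(360°/12) = 243.00 mm²); the cube at (7.5, 2.5) is absent (z outside [6.5, 24.5]); Merging all regions: the regions partially overlap — summed areas 336.50 mm² minus the doubly-counted overlap 63.58 mm² gives 272.92 mm² — area = 272.92 mm²; (rotated 10° about Z; rotation is an isometry so areas/perimeters/island counts are preserved). Overall, the cross-section is a single solid region. Net area = 272.92 mm².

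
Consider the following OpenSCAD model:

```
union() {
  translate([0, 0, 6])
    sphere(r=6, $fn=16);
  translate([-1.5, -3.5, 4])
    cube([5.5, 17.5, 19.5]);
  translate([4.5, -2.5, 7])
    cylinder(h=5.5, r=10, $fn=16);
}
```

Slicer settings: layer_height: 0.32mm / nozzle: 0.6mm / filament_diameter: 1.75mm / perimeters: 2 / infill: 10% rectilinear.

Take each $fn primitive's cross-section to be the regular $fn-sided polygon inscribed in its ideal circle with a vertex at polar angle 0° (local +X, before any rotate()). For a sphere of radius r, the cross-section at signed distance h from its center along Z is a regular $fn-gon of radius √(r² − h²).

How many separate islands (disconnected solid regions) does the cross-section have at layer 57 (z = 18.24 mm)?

1

At z = 18.24 mm: the sphere is absent (|z−center|=12.240 > r=6); the cube at (-1.5, -3.5) is present — its section is the full 5.5×17.5 rectangle; the cylinder at (4.5, -2.5) is not intersected at this z (z outside [7, 12.5]); Combining (union): only the 5.5×17.5 cube at (-1.5, -3.5) is present, so the union is just that shape — 1 connected region. Overall, the cross-section is a single solid region. Island count = 1.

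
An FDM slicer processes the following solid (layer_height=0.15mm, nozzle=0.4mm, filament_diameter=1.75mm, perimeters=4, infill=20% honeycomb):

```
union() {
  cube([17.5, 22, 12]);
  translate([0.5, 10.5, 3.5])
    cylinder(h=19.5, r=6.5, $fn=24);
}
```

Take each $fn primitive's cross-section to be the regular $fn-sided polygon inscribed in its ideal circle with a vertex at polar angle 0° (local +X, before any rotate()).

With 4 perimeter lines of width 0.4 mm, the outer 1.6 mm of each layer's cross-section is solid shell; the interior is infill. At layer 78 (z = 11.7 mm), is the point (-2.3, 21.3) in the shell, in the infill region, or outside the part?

At z = 11.7 mm: the cube is present — its section is the full 17.5×22 rectangle; the cylinder at (0.5, 10.5): section is a regular 24-gon, circumradius r=6.5; Merging all regions: the regions partially overlap (shared area 72.08 mm²), so overlapping operands fuse into one piece — 1 connected region. Overall, the cross-section is a single solid region. The nearest boundary edge runs (0.00, 16.93)→(0.00, 22.00); distance from the point to it = 2.30 mm. The point is not inside any of the regions above, so it lies outside the cross-section (2.30 mm from the nearest boundary).

outside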